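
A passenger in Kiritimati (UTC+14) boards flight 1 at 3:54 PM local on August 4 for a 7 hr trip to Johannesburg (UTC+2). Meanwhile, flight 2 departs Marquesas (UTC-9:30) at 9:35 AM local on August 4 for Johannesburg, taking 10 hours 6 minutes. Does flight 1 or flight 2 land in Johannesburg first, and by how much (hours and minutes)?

the first, by 20 hours 17 minutes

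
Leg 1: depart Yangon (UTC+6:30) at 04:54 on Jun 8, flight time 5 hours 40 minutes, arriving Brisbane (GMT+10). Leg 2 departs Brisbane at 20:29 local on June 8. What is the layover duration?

Convert departure to UTC: 04:54 − 6:30 = 22:24 UTC on Jun 7.
Add 5 hours 40 minutes flight time → 04:04 UTC (Jun 8).
Brisbane is UTC+10:00, so local arrival = 04:04 + 10:00 = 14:04 on Jun 8.
Layover = 20:29 − 14:04 = 6 hours 25 minutes.

6 hours 25 minutes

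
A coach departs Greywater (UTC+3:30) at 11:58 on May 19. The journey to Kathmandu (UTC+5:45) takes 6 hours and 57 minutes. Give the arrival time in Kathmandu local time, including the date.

21:10 on May 19

Convert departure to UTC: 11:58 − 3:30 = 08:28 UTC on May 19.
Add 6 hours 57 minutes travel time → 15:25 UTC.
Kathmandu is UTC+5:45, so local arrival = 15:25 + 5:45 = 21:10 on May 19.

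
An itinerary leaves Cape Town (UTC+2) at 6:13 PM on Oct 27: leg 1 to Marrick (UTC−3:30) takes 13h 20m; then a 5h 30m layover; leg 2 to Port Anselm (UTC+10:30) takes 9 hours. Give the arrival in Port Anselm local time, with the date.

Convert departure to UTC: 6:13 PM − 2:00 = 4:13 PM UTC on Oct 27.
Add 13 hours and 20 minutes leg 1 → 5:33 AM UTC (Oct 28).
Add 5 hours 30 minutes layover in Marrick → 11:03 AM UTC.
Add 9 hours leg 2 → 8:03 PM UTC.
Port Anselm is UTC+10:30, so local arrival = 8:03 PM + 10:30 = 6:33 AM on Oct 29.

6:33 AM on October 29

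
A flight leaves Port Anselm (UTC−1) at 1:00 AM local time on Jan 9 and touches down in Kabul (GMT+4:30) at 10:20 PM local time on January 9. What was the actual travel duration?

Departure in UTC: 1:00 AM + 1:00 = 2:00 AM on Jan 9.
Arrival in UTC: 10:20 PM − 4:30 = 5:50 PM on Jan 9.
Elapsed = 5:50 PM − 2:00 AM = 15 hours 50 minutes.

15 hours 50 minutes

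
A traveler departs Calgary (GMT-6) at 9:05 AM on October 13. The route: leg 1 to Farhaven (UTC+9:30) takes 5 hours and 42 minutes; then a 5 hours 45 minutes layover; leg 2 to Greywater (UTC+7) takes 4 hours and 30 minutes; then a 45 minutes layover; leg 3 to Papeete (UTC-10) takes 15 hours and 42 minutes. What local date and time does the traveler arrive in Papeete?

Convert departure to UTC: 9:05 AM + 6:00 = 3:05 PM UTC on Oct 13.
Add 5 hours and 42 minutes leg 1 → 8:47 PM UTC.
Add 5 hours 45 minutes layover in Farhaven → 2:32 AM UTC (Oct 14).
Add 4 hours 30 minutes leg 2 → 7:02 AM UTC.
Add 45 minutes layover in Greywater → 7:47 AM UTC.
Add 15 hours and 42 minutes leg 3 → 11:29 PM UTC.
Papeete is UTC−10:00, so local arrival = 11:29 PM − 10:00 = 1:29 PM on Oct 14.

1:29 PM on October 14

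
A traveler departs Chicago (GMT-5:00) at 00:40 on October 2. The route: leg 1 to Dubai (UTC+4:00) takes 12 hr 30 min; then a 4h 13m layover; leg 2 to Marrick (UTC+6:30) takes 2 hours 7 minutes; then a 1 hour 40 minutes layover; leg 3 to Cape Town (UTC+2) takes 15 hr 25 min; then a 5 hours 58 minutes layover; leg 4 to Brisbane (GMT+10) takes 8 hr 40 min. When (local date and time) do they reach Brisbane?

18:13 on Oct 4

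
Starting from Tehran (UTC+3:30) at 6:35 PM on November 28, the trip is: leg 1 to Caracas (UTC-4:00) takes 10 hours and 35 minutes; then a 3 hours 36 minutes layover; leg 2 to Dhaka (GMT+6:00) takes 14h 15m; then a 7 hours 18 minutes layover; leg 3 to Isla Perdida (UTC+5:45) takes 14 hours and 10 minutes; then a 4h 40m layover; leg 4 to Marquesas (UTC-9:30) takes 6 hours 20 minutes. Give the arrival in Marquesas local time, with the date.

6:29 PM on November 30

Convert departure to UTC: 6:35 PM − 3:30 = 3:05 PM UTC on Nov 28.
Add 10 hours and 35 minutes leg 1 → 1:40 AM UTC (Nov 29).
Add 3 hours 36 minutes layover in Caracas → 5:16 AM UTC.
Add 14 hours and 15 minutes leg 2 → 7:31 PM UTC.
Add 7 hours and 18 minutes layover in Dhaka → 2:49 AM UTC (Nov 30).
Add 14 hours and 10 minutes leg 3 → 4:59 PM UTC.
Add 4 hours 40 minutes layover in Isla Perdida → 9:39 PM UTC.
Add 6 hours and 20 minutes leg 4 → 3:59 AM UTC (Dec 1).
Marquesas is UTC−9:30, so local arrival = 3:59 AM − 9:30 = 6:29 PM on Nov 30.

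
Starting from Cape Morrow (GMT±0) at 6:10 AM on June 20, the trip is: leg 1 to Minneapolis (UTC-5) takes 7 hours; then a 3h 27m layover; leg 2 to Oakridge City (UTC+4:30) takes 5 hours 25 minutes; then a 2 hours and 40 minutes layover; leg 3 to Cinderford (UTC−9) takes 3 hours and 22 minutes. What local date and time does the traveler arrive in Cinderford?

Cape Morrow is at UTC+0, so departure is already 6:10 AM UTC on Jun 20.
Add 7 hours leg 1 → 1:10 PM UTC.
Add 3 hours and 27 minutes layover in Minneapolis → 4:37 PM UTC.
Add 5 hours 25 minutes leg 2 → 10:02 PM UTC.
Add 2 hours 40 minutes layover in Oakridge City → 12:42 AM UTC (Jun 21).
Add 3 hours 22 minutes leg 3 → 4:04 AM UTC.
Cinderford is UTC−9:00, so local arrival = 4:04 AM − 9:00 = 7:04 PM on Jun 20.

7:04 PM on Jun 20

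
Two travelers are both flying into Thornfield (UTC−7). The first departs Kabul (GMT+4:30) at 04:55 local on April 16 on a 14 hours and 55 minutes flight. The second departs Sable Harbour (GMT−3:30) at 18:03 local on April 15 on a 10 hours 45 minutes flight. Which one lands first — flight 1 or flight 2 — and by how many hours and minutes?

the second, by 7 hours 2 minutes

Flight 1 in UTC: 04:55 − 4:30 = 00:25 on Apr 16.
+14 hours and 55 minutes → arrive 15:20 UTC on Apr 16.
Flight 2 in UTC: 18:03 + 3:30 = 21:33 on Apr 15.
+10 hours 45 minutes → arrive 08:18 UTC on Apr 16.
Flight 2 lands earlier by 7 hours 2 minutes.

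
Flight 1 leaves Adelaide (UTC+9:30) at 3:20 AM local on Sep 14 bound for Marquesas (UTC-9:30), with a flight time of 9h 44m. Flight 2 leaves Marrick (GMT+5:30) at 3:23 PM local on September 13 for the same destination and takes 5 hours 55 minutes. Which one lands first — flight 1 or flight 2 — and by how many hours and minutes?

the second, by 11 hours 46 minutes

Flight 1 in UTC: 3:20 AM − 9:30 = 5:50 PM on Sep 13.
+9 hours 44 minutes → arrive 3:34 AM UTC on Sep 14.
Flight 2 in UTC: 3:23 PM − 5:30 = 9:53 AM on Sep 13.
+5 hours and 55 minutes → arrive 3:48 PM UTC on Sep 13.
Flight 2 lands earlier by 11 hours 46 minutes.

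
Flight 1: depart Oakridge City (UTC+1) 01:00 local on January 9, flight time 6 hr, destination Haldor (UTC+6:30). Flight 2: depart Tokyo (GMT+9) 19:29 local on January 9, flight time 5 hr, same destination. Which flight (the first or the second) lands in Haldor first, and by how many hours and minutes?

Flight 1 in UTC: 01:00 − 1:00 = 00:00 on Jan 9.
+6 hours → arrive 06:00 UTC on Jan 9.
Flight 2 in UTC: 19:29 − 9:00 = 10:29 on Jan 9.
+5 hours → arrive 15:29 UTC on Jan 9.
Flight 1 lands earlier by 9 hours 29 minutes.

the first, by 9 hours 29 minutes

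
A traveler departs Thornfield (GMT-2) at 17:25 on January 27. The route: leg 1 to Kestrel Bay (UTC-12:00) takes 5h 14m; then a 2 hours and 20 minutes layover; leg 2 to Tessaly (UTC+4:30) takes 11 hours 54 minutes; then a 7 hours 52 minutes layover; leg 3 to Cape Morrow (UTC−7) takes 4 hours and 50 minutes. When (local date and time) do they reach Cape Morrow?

20:35 on January 28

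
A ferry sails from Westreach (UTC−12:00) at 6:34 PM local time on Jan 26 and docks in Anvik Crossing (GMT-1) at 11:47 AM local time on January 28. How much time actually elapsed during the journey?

Departure in UTC: 6:34 PM + 12:00 = 6:34 AM on Jan 27.
Arrival in UTC: 11:47 AM + 1:00 = 12:47 PM on Jan 28.
Elapsed = 12:47 PM − 6:34 AM (+1 day) = 30 hours 13 minutes.

30 hours 13 minutes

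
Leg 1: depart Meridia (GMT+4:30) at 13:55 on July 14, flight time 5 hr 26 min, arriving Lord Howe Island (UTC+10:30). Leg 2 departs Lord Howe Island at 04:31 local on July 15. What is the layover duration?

3 hours 10 minutes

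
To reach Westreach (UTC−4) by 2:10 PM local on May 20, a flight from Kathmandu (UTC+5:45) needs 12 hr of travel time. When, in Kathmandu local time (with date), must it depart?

11:55 AM on May 20

Target arrival in UTC: 2:10 PM + 4:00 = 6:10 PM on May 20.
Subtract 12 hours → departure 6:10 AM UTC on May 20.
Kathmandu is UTC+5:45: 6:10 AM + 5:45 = 11:55 AM on May 20.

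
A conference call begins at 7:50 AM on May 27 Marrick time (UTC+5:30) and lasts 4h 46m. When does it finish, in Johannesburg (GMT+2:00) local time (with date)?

9:06 AM on May 27

Convert start to UTC: 7:50 AM − 5:30 = 2:20 AM UTC on May 27.
Add 4 hours and 46 minutes duration → 7:06 AM UTC.
Johannesburg is UTC+2:00, so local end time = 7:06 AM + 2:00 = 9:06 AM on May 27.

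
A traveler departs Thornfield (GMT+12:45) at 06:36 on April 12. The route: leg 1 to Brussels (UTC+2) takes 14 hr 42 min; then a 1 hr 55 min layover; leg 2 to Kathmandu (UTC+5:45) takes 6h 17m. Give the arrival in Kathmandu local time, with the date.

22:30 on April 12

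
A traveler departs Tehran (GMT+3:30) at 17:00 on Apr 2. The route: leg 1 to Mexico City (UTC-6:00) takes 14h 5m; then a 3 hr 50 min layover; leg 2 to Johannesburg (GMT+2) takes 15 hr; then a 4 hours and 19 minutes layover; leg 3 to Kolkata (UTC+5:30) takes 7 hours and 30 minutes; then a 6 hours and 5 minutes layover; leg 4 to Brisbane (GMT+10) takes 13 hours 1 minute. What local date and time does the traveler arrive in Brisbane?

Convert departure to UTC: 17:00 − 3:30 = 13:30 UTC on Apr 2.
Add 14 hours and 5 minutes leg 1 → 03:35 UTC (Apr 3).
Add 3 hours and 50 minutes layover in Mexico City → 07:25 UTC.
Add 15 hours leg 2 → 22:25 UTC.
Add 4 hours 19 minutes layover in Johannesburg → 02:44 UTC (Apr 4).
Add 7 hours 30 minutes leg 3 → 10:14 UTC.
Add 6 hours and 5 minutes layover in Kolkata → 16:19 UTC.
Add 13 hours and 1 minute leg 4 → 05:20 UTC (Apr 5).
Brisbane is UTC+10:00, so local arrival = 05:20 + 10:00 = 15:20 on Apr 5.

15:20 on April 5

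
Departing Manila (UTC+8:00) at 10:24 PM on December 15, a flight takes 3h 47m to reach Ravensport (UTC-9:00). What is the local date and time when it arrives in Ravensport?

Convert departure to UTC: 10:24 PM − 8:00 = 2:24 PM UTC on Dec 15.
Add 3 hours 47 minutes travel time → 6:11 PM UTC.
Ravensport is UTC−9:00, so local arrival = 6:11 PM − 9:00 = 9:11 AM on Dec 15.

9:11 AM on Dec 15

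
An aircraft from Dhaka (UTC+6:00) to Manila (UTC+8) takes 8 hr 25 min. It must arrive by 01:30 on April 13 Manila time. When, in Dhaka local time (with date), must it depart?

15:05 on April 12

Target arrival in UTC: 01:30 − 8:00 = 17:30 on Apr 12.
Subtract 8 hours and 25 minutes → departure 09:05 UTC on Apr 12.
Dhaka is UTC+6:00: 09:05 + 6:00 = 15:05 on Apr 12.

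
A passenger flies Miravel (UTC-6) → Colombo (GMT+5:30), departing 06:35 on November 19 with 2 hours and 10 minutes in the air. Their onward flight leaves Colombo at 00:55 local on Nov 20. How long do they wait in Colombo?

Convert departure to UTC: 06:35 + 6:00 = 12:35 UTC on Nov 19.
Add 2 hours 10 minutes flight time → 14:45 UTC.
Colombo is UTC+5:30, so local arrival = 14:45 + 5:30 = 20:15 on Nov 19.
Layover = 00:55 − 20:15 (+1 day) = 4 hours 40 minutes.

4 hours 40 minutes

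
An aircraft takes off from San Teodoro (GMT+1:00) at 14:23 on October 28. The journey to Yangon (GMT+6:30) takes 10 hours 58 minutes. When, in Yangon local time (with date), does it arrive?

06:51 on October 29

Yangon is 5:30 ahead of San Teodoro.
After 10 hours 58 minutes it is 01:21 (Oct 29) in San Teodoro.
Shift by the zone difference: 01:21 + 5:30 = 06:51 on Oct 29 in Yangon.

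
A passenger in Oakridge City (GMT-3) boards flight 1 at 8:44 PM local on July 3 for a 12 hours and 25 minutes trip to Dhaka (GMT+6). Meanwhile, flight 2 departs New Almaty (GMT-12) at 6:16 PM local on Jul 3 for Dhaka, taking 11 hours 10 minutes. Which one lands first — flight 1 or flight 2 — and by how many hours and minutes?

the first, by 5 hours 17 minutes

Flight 1 in UTC: 8:44 PM + 3:00 = 11:44 PM on Jul 3.
+12 hours 25 minutes → arrive 12:09 PM UTC on Jul 4.
Flight 2 in UTC: 6:16 PM + 12:00 = 6:16 AM on Jul 4.
+11 hours 10 minutes → arrive 5:26 PM UTC on Jul 4.
Flight 1 lands earlier by 5 hours 17 minutes.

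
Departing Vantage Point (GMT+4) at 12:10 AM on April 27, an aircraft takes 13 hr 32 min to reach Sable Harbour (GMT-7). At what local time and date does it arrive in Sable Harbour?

Convert departure to UTC: 12:10 AM − 4:00 = 8:10 PM UTC on Apr 26.
Add 13 hours 32 minutes travel time → 9:42 AM UTC (Apr 27).
Sable Harbour is UTC−7:00, so local arrival = 9:42 AM − 7:00 = 2:42 AM on Apr 27.

2:42 AM on April 27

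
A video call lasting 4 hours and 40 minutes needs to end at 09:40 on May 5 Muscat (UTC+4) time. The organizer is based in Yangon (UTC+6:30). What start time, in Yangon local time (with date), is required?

Target end time in UTC: 09:40 − 4:00 = 05:40 on May 5.
Subtract 4 hours and 40 minutes → start 01:00 UTC on May 5.
Yangon is UTC+6:30: 01:00 + 6:30 = 07:30 on May 5.

07:30 on May 5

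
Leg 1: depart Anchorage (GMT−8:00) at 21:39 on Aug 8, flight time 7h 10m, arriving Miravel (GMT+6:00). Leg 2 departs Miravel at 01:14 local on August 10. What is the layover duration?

Convert departure to UTC: 21:39 + 8:00 = 05:39 UTC on Aug 9.
Add 7 hours and 10 minutes flight time → 12:49 UTC.
Miravel is UTC+6:00, so local arrival = 12:49 + 6:00 = 18:49 on Aug 9.
Layover = 01:14 − 18:49 (+1 day) = 6 hours 25 minutes.

6 hours 25 minutes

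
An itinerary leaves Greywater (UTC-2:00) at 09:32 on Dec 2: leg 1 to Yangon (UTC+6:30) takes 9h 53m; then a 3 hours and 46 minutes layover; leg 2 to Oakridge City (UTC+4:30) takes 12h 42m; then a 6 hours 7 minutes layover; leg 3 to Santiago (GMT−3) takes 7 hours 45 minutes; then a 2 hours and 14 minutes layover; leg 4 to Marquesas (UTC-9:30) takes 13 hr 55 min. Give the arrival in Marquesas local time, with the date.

Convert departure to UTC: 09:32 + 2:00 = 11:32 UTC on Dec 2.
Add 9 hours 53 minutes leg 1 → 21:25 UTC.
Add 3 hours 46 minutes layover in Yangon → 01:11 UTC (Dec 3).
Add 12 hours 42 minutes leg 2 → 13:53 UTC.
Add 6 hours and 7 minutes layover in Oakridge City → 20:00 UTC.
Add 7 hours 45 minutes leg 3 → 03:45 UTC (Dec 4).
Add 2 hours and 14 minutes layover in Santiago → 05:59 UTC.
Add 13 hours and 55 minutes leg 4 → 19:54 UTC.
Marquesas is UTC−9:30, so local arrival = 19:54 − 9:30 = 10:24 on Dec 4.

10:24 on December 4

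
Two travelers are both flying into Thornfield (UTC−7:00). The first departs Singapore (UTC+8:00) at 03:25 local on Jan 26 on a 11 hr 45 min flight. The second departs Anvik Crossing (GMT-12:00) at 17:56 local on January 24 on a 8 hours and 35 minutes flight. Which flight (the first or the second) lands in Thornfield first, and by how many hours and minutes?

the second, by 16 hours 39 minutes

Flight 1 in UTC: 03:25 − 8:00 = 19:25 on Jan 25.
+11 hours 45 minutes → arrive 07:10 UTC on Jan 26.
Flight 2 in UTC: 17:56 + 12:00 = 05:56 on Jan 25.
+8 hours and 35 minutes → arrive 14:31 UTC on Jan 25.
Flight 2 lands earlier by 16 hours 39 minutes.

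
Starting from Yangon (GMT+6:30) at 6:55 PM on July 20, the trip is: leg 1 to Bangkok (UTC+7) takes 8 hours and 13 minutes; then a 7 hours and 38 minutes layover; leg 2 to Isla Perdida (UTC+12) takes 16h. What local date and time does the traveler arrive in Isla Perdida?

8:16 AM on July 22

Convert departure to UTC: 6:55 PM − 6:30 = 12:25 PM UTC on Jul 20.
Add 8 hours and 13 minutes leg 1 → 8:38 PM UTC.
Add 7 hours and 38 minutes layover in Bangkok → 4:16 AM UTC (Jul 21).
Add 16 hours leg 2 → 8:16 PM UTC.
Isla Perdida is UTC+12:00, so local arrival = 8:16 PM + 12:00 = 8:16 AM on Jul 22.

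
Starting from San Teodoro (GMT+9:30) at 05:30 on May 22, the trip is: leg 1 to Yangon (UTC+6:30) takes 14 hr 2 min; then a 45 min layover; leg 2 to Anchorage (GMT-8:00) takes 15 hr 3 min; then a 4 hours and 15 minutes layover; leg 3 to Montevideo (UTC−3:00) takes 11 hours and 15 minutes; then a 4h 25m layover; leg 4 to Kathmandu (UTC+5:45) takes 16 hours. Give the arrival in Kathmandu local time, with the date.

Convert departure to UTC: 05:30 − 9:30 = 20:00 UTC on May 21.
Add 14 hours and 2 minutes leg 1 → 10:02 UTC (May 22).
Add 45 minutes layover in Yangon → 10:47 UTC.
Add 15 hours and 3 minutes leg 2 → 01:50 UTC (May 23).
Add 4 hours 15 minutes layover in Anchorage → 06:05 UTC.
Add 11 hours 15 minutes leg 3 → 17:20 UTC.
Add 4 hours and 25 minutes layover in Montevideo → 21:45 UTC.
Add 16 hours leg 4 → 13:45 UTC (May 24).
Kathmandu is UTC+5:45, so local arrival = 13:45 + 5:45 = 19:30 on May 24.

19:30 on May 24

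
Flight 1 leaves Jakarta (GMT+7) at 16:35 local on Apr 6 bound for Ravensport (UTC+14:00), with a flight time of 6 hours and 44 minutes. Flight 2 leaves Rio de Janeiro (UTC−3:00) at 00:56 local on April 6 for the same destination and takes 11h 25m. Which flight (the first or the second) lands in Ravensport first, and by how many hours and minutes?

Flight 1 in UTC: 16:35 − 7:00 = 09:35 on Apr 6.
+6 hours 44 minutes → arrive 16:19 UTC on Apr 6.
Flight 2 in UTC: 00:56 + 3:00 = 03:56 on Apr 6.
+11 hours 25 minutes → arrive 15:21 UTC on Apr 6.
Flight 2 lands earlier by 58 minutes.

the second, by 58 minutes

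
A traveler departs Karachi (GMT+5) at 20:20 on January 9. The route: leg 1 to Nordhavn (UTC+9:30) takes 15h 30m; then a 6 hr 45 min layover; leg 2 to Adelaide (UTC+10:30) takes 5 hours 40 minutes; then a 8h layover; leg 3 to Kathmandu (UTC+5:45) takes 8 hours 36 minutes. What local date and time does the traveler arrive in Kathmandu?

17:36 on January 11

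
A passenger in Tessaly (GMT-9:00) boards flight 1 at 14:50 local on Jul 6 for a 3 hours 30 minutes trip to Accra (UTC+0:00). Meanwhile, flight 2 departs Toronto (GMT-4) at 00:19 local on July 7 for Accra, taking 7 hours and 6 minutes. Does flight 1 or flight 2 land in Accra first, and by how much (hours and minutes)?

Flight 1 in UTC: 14:50 + 9:00 = 23:50 on Jul 6.
+3 hours and 30 minutes → arrive 03:20 UTC on Jul 7.
Flight 2 in UTC: 00:19 + 4:00 = 04:19 on Jul 7.
+7 hours and 6 minutes → arrive 11:25 UTC on Jul 7.
Flight 1 lands earlier by 8 hours 5 minutes.

the first, by 8 hours 5 minutes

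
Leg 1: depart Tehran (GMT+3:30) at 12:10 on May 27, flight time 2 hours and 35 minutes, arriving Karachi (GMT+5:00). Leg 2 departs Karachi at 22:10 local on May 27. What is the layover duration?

Convert departure to UTC: 12:10 − 3:30 = 08:40 UTC on May 27.
Add 2 hours 35 minutes flight time → 11:15 UTC.
Karachi is UTC+5:00, so local arrival = 11:15 + 5:00 = 16:15 on May 27.
Layover = 22:10 − 16:15 = 5 hours 55 minutes.

5 hours 55 minutes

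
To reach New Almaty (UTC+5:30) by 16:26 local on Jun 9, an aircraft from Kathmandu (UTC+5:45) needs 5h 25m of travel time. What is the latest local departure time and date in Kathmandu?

11:16 on June 9

Target arrival in UTC: 16:26 − 5:30 = 10:56 on Jun 9.
Subtract 5 hours 25 minutes → departure 05:31 UTC on Jun 9.
Kathmandu is UTC+5:45: 05:31 + 5:45 = 11:16 on Jun 9.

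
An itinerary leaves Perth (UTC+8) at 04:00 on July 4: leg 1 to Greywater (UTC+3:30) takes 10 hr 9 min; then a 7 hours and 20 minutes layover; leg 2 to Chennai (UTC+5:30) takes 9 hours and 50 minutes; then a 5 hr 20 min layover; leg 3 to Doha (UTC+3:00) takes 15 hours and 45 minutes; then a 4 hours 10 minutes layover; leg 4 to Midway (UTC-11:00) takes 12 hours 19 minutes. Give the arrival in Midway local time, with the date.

01:53 on July 6

Convert departure to UTC: 04:00 − 8:00 = 20:00 UTC on Jul 3.
Add 10 hours 9 minutes leg 1 → 06:09 UTC (Jul 4).
Add 7 hours and 20 minutes layover in Greywater → 13:29 UTC.
Add 9 hours 50 minutes leg 2 → 23:19 UTC.
Add 5 hours and 20 minutes layover in Chennai → 04:39 UTC (Jul 5).
Add 15 hours and 45 minutes leg 3 → 20:24 UTC.
Add 4 hours and 10 minutes layover in Doha → 00:34 UTC (Jul 6).
Add 12 hours and 19 minutes leg 4 → 12:53 UTC.
Midway is UTC−11:00, so local arrival = 12:53 − 11:00 = 01:53 on Jul 6.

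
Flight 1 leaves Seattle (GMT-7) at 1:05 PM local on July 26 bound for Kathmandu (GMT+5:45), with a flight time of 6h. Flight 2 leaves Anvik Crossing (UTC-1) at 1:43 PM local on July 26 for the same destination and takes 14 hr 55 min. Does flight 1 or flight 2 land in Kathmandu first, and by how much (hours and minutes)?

the first, by 3 hours 33 minutes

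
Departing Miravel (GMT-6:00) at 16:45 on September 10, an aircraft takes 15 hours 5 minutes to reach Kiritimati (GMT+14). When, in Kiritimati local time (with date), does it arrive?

03:50 on Sep 12

Convert departure to UTC: 16:45 + 6:00 = 22:45 UTC on Sep 10.
Add 15 hours 5 minutes travel time → 13:50 UTC (Sep 11).
Kiritimati is UTC+14:00, so local arrival = 13:50 + 14:00 = 03:50 on Sep 12.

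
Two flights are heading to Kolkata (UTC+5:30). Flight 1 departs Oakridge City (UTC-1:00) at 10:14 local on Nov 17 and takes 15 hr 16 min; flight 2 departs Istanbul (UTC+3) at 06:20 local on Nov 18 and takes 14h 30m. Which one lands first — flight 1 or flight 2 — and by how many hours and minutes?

the first, by 15 hours 20 minutes

Flight 1 in UTC: 10:14 + 1:00 = 11:14 on Nov 17.
+15 hours and 16 minutes → arrive 02:30 UTC on Nov 18.
Flight 2 in UTC: 06:20 − 3:00 = 03:20 on Nov 18.
+14 hours and 30 minutes → arrive 17:50 UTC on Nov 18.
Flight 1 lands earlier by 15 hours 20 minutes.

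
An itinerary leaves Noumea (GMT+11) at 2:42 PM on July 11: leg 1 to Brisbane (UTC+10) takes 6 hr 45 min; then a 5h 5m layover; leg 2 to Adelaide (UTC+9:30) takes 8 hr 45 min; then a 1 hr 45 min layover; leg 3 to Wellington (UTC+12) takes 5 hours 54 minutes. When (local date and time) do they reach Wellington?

7:56 PM on July 12

Convert departure to UTC: 2:42 PM − 11:00 = 3:42 AM UTC on Jul 11.
Add 6 hours and 45 minutes leg 1 → 10:27 AM UTC.
Add 5 hours 5 minutes layover in Brisbane → 3:32 PM UTC.
Add 8 hours 45 minutes leg 2 → 12:17 AM UTC (Jul 12).
Add 1 hour 45 minutes layover in Adelaide → 2:02 AM UTC.
Add 5 hours 54 minutes leg 3 → 7:56 AM UTC.
Wellington is UTC+12:00, so local arrival = 7:56 AM + 12:00 = 7:56 PM on Jul 12.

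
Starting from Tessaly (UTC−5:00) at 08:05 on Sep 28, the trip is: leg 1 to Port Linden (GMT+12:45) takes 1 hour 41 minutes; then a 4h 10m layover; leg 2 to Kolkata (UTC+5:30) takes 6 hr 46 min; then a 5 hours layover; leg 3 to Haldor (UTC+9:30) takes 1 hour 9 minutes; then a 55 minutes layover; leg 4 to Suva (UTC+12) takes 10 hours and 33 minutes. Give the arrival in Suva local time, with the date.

07:19 on September 30

Convert departure to UTC: 08:05 + 5:00 = 13:05 UTC on Sep 28.
Add 1 hour 41 minutes leg 1 → 14:46 UTC.
Add 4 hours and 10 minutes layover in Port Linden → 18:56 UTC.
Add 6 hours and 46 minutes leg 2 → 01:42 UTC (Sep 29).
Add 5 hours layover in Kolkata → 06:42 UTC.
Add 1 hour 9 minutes leg 3 → 07:51 UTC.
Add 55 minutes layover in Haldor → 08:46 UTC.
Add 10 hours and 33 minutes leg 4 → 19:19 UTC.
Suva is UTC+12:00, so local arrival = 19:19 + 12:00 = 07:19 on Sep 30.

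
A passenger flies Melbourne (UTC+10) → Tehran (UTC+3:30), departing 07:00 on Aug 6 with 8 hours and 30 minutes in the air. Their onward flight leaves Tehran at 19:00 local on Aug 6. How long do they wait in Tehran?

Convert departure to UTC: 07:00 − 10:00 = 21:00 UTC on Aug 5.
Add 8 hours and 30 minutes flight time → 05:30 UTC (Aug 6).
Tehran is UTC+3:30, so local arrival = 05:30 + 3:30 = 09:00 on Aug 6.
Layover = 19:00 − 09:00 = 10 hours.

10 hours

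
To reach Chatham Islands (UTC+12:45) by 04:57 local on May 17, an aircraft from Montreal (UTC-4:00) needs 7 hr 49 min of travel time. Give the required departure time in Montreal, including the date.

04:23 on May 16

Target arrival in UTC: 04:57 − 12:45 = 16:12 on May 16.
Subtract 7 hours 49 minutes → departure 08:23 UTC on May 16.
Montreal is UTC−4:00: 08:23 − 4:00 = 04:23 on May 16.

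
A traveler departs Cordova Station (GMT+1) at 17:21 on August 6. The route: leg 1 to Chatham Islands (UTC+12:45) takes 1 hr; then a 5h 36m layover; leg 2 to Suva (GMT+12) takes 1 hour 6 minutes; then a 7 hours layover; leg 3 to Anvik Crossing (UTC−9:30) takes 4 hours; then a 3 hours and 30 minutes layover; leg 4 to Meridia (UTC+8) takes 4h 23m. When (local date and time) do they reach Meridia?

02:56 on August 8

Convert departure to UTC: 17:21 − 1:00 = 16:21 UTC on Aug 6.
Add 1 hour leg 1 → 17:21 UTC.
Add 5 hours 36 minutes layover in Chatham Islands → 22:57 UTC.
Add 1 hour and 6 minutes leg 2 → 00:03 UTC (Aug 7).
Add 7 hours layover in Suva → 07:03 UTC.
Add 4 hours leg 3 → 11:03 UTC.
Add 3 hours and 30 minutes layover in Anvik Crossing → 14:33 UTC.
Add 4 hours 23 minutes leg 4 → 18:56 UTC.
Meridia is UTC+8:00, so local arrival = 18:56 + 8:00 = 02:56 on Aug 8.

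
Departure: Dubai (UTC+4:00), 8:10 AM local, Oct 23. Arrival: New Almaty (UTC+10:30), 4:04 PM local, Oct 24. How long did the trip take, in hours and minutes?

Departure in UTC: 8:10 AM − 4:00 = 4:10 AM on Oct 23.
Arrival in UTC: 4:04 PM − 10:30 = 5:34 AM on Oct 24.
Elapsed = 5:34 AM − 4:10 AM (+1 day) = 25 hours 24 minutes.

25 hours 24 minutes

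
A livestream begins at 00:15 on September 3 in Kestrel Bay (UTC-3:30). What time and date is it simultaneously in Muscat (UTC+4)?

07:45 on Sep 3

Muscat is 7:30 ahead of Kestrel Bay.
Shift by the zone difference: 00:15 + 7:30 = 07:45 on Sep 3 in Muscat.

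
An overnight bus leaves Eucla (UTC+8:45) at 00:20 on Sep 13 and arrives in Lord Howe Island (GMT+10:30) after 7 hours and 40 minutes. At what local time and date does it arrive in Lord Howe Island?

09:45 on September 13

Convert departure to UTC: 00:20 − 8:45 = 15:35 UTC on Sep 12.
Add 7 hours 40 minutes travel time → 23:15 UTC.
Lord Howe Island is UTC+10:30, so local arrival = 23:15 + 10:30 = 09:45 on Sep 13.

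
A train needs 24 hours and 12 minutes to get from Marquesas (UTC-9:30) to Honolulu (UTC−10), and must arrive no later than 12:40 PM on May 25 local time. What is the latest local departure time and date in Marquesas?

12:58 PM on May 24

Target arrival in UTC: 12:40 PM + 10:00 = 10:40 PM on May 25.
Subtract 24 hours and 12 minutes → departure 10:28 PM UTC on May 24.
Marquesas is UTC−9:30: 10:28 PM − 9:30 = 12:58 PM on May 24.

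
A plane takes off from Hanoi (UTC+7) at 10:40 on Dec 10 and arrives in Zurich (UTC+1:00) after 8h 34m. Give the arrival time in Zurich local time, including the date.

13:14 on Dec 10

Zurich is 6:00 behind Hanoi.
After 8 hours and 34 minutes it is 19:14 in Hanoi.
Shift by the zone difference: 19:14 − 6:00 = 13:14 on Dec 10 in Zurich.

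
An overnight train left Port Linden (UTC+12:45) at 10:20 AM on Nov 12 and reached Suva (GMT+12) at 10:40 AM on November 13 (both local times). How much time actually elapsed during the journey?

25 hours 5 minutes

Departure in UTC: 10:20 AM − 12:45 = 9:35 PM on Nov 11.
Arrival in UTC: 10:40 AM − 12:00 = 10:40 PM on Nov 12.
Elapsed = 10:40 PM − 9:35 PM (+1 day) = 25 hours 5 minutes.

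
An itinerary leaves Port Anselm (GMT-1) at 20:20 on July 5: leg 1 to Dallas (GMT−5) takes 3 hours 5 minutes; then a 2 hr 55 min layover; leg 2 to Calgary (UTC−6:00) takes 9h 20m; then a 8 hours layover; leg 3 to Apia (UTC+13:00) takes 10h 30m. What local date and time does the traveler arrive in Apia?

Convert departure to UTC: 20:20 + 1:00 = 21:20 UTC on Jul 5.
Add 3 hours 5 minutes leg 1 → 00:25 UTC (Jul 6).
Add 2 hours and 55 minutes layover in Dallas → 03:20 UTC.
Add 9 hours 20 minutes leg 2 → 12:40 UTC.
Add 8 hours layover in Calgary → 20:40 UTC.
Add 10 hours and 30 minutes leg 3 → 07:10 UTC (Jul 7).
Apia is UTC+13:00, so local arrival = 07:10 + 13:00 = 20:10 on Jul 7.

20:10 on July 7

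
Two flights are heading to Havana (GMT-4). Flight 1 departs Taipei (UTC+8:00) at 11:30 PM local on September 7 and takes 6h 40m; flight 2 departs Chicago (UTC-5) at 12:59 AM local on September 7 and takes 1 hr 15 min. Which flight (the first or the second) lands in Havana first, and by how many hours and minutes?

Flight 1 in UTC: 11:30 PM − 8:00 = 3:30 PM on Sep 7.
+6 hours and 40 minutes → arrive 10:10 PM UTC on Sep 7.
Flight 2 in UTC: 12:59 AM + 5:00 = 5:59 AM on Sep 7.
+1 hour and 15 minutes → arrive 7:14 AM UTC on Sep 7.
Flight 2 lands earlier by 14 hours 56 minutes.

the second, by 14 hours 56 minutes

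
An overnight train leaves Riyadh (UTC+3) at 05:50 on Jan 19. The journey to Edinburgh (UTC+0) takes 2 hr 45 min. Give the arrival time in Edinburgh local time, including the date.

05:35 on January 19

Edinburgh is 3:00 behind Riyadh.
After 2 hours and 45 minutes it is 08:35 in Riyadh.
Shift by the zone difference: 08:35 − 3:00 = 05:35 on Jan 19 in Edinburgh.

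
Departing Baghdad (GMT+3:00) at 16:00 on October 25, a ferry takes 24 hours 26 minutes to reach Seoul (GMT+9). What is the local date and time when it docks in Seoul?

22:26 on October 26

Convert departure to UTC: 16:00 − 3:00 = 13:00 UTC on Oct 25.
Add 24 hours and 26 minutes travel time → 13:26 UTC (Oct 26).
Seoul is UTC+9:00, so local arrival = 13:26 + 9:00 = 22:26 on Oct 26.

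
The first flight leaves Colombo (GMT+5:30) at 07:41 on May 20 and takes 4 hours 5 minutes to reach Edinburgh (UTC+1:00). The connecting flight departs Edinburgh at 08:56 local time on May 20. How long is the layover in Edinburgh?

Convert departure to UTC: 07:41 − 5:30 = 02:11 UTC on May 20.
Add 4 hours and 5 minutes flight time → 06:16 UTC.
Edinburgh is UTC+1:00, so local arrival = 06:16 + 1:00 = 07:16 on May 20.
Layover = 08:56 − 07:16 = 1 hour 40 minutes.

1 hour 40 minutes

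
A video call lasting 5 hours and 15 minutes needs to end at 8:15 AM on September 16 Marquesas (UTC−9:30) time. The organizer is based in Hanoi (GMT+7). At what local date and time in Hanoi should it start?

Target end time in UTC: 8:15 AM + 9:30 = 5:45 PM on Sep 16.
Subtract 5 hours and 15 minutes → start 12:30 PM UTC on Sep 16.
Hanoi is UTC+7:00: 12:30 PM + 7:00 = 7:30 PM on Sep 16.

7:30 PM on September 16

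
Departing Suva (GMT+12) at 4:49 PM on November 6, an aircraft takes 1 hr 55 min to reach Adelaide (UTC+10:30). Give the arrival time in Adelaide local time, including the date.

Convert departure to UTC: 4:49 PM − 12:00 = 4:49 AM UTC on Nov 6.
Add 1 hour 55 minutes travel time → 6:44 AM UTC.
Adelaide is UTC+10:30, so local arrival = 6:44 AM + 10:30 = 5:14 PM on Nov 6.

5:14 PM on Nov 6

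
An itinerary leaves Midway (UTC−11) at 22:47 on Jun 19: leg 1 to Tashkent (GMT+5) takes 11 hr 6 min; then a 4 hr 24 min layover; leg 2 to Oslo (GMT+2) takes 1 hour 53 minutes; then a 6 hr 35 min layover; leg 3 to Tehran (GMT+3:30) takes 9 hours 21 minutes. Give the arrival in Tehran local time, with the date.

22:36 on June 21

Convert departure to UTC: 22:47 + 11:00 = 09:47 UTC on Jun 20.
Add 11 hours 6 minutes leg 1 → 20:53 UTC.
Add 4 hours and 24 minutes layover in Tashkent → 01:17 UTC (Jun 21).
Add 1 hour 53 minutes leg 2 → 03:10 UTC.
Add 6 hours 35 minutes layover in Oslo → 09:45 UTC.
Add 9 hours and 21 minutes leg 3 → 19:06 UTC.
Tehran is UTC+3:30, so local arrival = 19:06 + 3:30 = 22:36 on Jun 21.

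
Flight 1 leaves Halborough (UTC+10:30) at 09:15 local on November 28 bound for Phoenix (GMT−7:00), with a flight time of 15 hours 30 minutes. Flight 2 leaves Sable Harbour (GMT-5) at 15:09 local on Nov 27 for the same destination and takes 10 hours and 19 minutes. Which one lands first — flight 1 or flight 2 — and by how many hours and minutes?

Flight 1 in UTC: 09:15 − 10:30 = 22:45 on Nov 27.
+15 hours and 30 minutes → arrive 14:15 UTC on Nov 28.
Flight 2 in UTC: 15:09 + 5:00 = 20:09 on Nov 27.
+10 hours 19 minutes → arrive 06:28 UTC on Nov 28.
Flight 2 lands earlier by 7 hours 47 minutes.

the second, by 7 hours 47 minutes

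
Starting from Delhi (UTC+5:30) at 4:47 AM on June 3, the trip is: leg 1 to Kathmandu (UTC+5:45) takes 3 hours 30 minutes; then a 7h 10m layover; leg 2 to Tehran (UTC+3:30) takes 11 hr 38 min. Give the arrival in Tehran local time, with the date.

1:05 AM on Jun 4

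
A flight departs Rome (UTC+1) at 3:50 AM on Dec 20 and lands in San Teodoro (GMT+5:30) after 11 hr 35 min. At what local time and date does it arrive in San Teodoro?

7:55 PM on Dec 20

San Teodoro is 4:30 ahead of Rome.
After 11 hours and 35 minutes it is 3:25 PM in Rome.
Shift by the zone difference: 3:25 PM + 4:30 = 7:55 PM on Dec 20 in San Teodoro.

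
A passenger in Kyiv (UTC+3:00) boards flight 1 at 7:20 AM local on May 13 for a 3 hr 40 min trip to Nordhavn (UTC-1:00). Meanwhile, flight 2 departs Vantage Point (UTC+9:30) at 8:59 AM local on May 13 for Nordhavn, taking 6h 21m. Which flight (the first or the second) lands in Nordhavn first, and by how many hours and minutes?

the second, by 2 hours 10 minutes

Flight 1 in UTC: 7:20 AM − 3:00 = 4:20 AM on May 13.
+3 hours 40 minutes → arrive 8:00 AM UTC on May 13.
Flight 2 in UTC: 8:59 AM − 9:30 = 11:29 PM on May 12.
+6 hours 21 minutes → arrive 5:50 AM UTC on May 13.
Flight 2 lands earlier by 2 hours 10 minutes.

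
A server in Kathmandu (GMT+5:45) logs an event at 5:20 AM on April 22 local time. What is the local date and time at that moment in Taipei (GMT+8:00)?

7:35 AM on April 22

Taipei is 2:15 ahead of Kathmandu.
Shift by the zone difference: 5:20 AM + 2:15 = 7:35 AM on Apr 22 in Taipei.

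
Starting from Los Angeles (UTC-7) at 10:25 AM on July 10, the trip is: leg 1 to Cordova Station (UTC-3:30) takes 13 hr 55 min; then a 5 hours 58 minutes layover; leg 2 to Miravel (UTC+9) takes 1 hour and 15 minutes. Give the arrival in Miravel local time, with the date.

11:33 PM on July 11

Convert departure to UTC: 10:25 AM + 7:00 = 5:25 PM UTC on Jul 10.
Add 13 hours and 55 minutes leg 1 → 7:20 AM UTC (Jul 11).
Add 5 hours and 58 minutes layover in Cordova Station → 1:18 PM UTC.
Add 1 hour and 15 minutes leg 2 → 2:33 PM UTC.
Miravel is UTC+9:00, so local arrival = 2:33 PM + 9:00 = 11:33 PM on Jul 11.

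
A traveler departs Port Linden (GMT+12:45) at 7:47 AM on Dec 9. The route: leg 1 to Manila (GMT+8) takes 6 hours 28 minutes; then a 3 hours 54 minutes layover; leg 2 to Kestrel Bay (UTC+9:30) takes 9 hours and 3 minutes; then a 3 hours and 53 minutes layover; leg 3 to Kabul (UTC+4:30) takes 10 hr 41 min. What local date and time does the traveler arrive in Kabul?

Convert departure to UTC: 7:47 AM − 12:45 = 7:02 PM UTC on Dec 8.
Add 6 hours 28 minutes leg 1 → 1:30 AM UTC (Dec 9).
Add 3 hours 54 minutes layover in Manila → 5:24 AM UTC.
Add 9 hours 3 minutes leg 2 → 2:27 PM UTC.
Add 3 hours and 53 minutes layover in Kestrel Bay → 6:20 PM UTC.
Add 10 hours 41 minutes leg 3 → 5:01 AM UTC (Dec 10).
Kabul is UTC+4:30, so local arrival = 5:01 AM + 4:30 = 9:31 AM on Dec 10.

9:31 AM on December 10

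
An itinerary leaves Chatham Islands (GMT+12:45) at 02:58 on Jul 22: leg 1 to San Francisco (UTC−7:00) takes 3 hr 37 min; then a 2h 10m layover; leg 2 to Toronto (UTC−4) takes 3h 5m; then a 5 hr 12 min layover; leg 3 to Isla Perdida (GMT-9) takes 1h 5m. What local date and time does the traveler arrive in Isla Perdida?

20:22 on July 21

Convert departure to UTC: 02:58 − 12:45 = 14:13 UTC on Jul 21.
Add 3 hours 37 minutes leg 1 → 17:50 UTC.
Add 2 hours and 10 minutes layover in San Francisco → 20:00 UTC.
Add 3 hours 5 minutes leg 2 → 23:05 UTC.
Add 5 hours 12 minutes layover in Toronto → 04:17 UTC (Jul 22).
Add 1 hour 5 minutes leg 3 → 05:22 UTC.
Isla Perdida is UTC−9:00, so local arrival = 05:22 − 9:00 = 20:22 on Jul 21.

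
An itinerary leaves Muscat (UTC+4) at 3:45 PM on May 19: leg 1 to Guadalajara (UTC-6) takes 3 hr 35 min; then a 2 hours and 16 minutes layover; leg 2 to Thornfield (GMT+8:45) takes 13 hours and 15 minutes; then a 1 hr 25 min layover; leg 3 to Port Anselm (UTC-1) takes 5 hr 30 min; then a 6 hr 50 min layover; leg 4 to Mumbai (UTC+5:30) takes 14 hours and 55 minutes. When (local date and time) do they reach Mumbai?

5:01 PM on May 21

Convert departure to UTC: 3:45 PM − 4:00 = 11:45 AM UTC on May 19.
Add 3 hours 35 minutes leg 1 → 3:20 PM UTC.
Add 2 hours and 16 minutes layover in Guadalajara → 5:36 PM UTC.
Add 13 hours and 15 minutes leg 2 → 6:51 AM UTC (May 20).
Add 1 hour 25 minutes layover in Thornfield → 8:16 AM UTC.
Add 5 hours and 30 minutes leg 3 → 1:46 PM UTC.
Add 6 hours 50 minutes layover in Port Anselm → 8:36 PM UTC.
Add 14 hours and 55 minutes leg 4 → 11:31 AM UTC (May 21).
Mumbai is UTC+5:30, so local arrival = 11:31 AM + 5:30 = 5:01 PM on May 21.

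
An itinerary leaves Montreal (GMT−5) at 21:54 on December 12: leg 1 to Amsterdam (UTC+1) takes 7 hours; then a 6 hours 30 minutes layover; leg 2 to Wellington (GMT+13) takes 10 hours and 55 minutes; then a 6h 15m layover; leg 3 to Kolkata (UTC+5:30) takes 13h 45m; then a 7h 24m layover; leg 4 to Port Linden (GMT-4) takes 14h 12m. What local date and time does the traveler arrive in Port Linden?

16:55 on Dec 15

Convert departure to UTC: 21:54 + 5:00 = 02:54 UTC on Dec 13.
Add 7 hours leg 1 → 09:54 UTC.
Add 6 hours and 30 minutes layover in Amsterdam → 16:24 UTC.
Add 10 hours 55 minutes leg 2 → 03:19 UTC (Dec 14).
Add 6 hours 15 minutes layover in Wellington → 09:34 UTC.
Add 13 hours and 45 minutes leg 3 → 23:19 UTC.
Add 7 hours 24 minutes layover in Kolkata → 06:43 UTC (Dec 15).
Add 14 hours and 12 minutes leg 4 → 20:55 UTC.
Port Linden is UTC−4:00, so local arrival = 20:55 − 4:00 = 16:55 on Dec 15.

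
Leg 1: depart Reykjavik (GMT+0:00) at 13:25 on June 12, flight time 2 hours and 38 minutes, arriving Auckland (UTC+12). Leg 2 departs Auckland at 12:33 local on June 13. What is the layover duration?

8 hours 30 minutes

Reykjavik is at UTC+0, so departure is already 13:25 UTC on Jun 12.
Add 2 hours and 38 minutes flight time → 16:03 UTC.
Auckland is UTC+12:00, so local arrival = 16:03 + 12:00 = 04:03 on Jun 13.
Layover = 12:33 − 04:03 = 8 hours 30 minutes.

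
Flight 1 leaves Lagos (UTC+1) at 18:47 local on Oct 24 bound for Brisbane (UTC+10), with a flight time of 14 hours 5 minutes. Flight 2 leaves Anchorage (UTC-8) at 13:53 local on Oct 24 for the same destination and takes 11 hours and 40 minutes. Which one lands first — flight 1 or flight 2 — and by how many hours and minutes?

the first, by 1 hour 41 minutes

Flight 1 in UTC: 18:47 − 1:00 = 17:47 on Oct 24.
+14 hours 5 minutes → arrive 07:52 UTC on Oct 25.
Flight 2 in UTC: 13:53 + 8:00 = 21:53 on Oct 24.
+11 hours and 40 minutes → arrive 09:33 UTC on Oct 25.
Flight 1 lands earlier by 1 hour 41 minutes.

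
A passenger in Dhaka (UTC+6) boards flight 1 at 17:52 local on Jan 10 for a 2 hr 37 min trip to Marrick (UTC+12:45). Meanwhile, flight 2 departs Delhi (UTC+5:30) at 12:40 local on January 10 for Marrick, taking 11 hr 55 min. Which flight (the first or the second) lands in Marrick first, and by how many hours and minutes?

the first, by 4 hours 36 minutes

Flight 1 in UTC: 17:52 − 6:00 = 11:52 on Jan 10.
+2 hours 37 minutes → arrive 14:29 UTC on Jan 10.
Flight 2 in UTC: 12:40 − 5:30 = 07:10 on Jan 10.
+11 hours 55 minutes → arrive 19:05 UTC on Jan 10.
Flight 1 lands earlier by 4 hours 36 minutes.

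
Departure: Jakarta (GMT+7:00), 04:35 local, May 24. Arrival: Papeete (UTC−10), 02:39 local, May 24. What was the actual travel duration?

Departure in UTC: 04:35 − 7:00 = 21:35 on May 23.
Arrival in UTC: 02:39 + 10:00 = 12:39 on May 24.
Elapsed = 12:39 − 21:35 (+1 day) = 15 hours 4 minutes.

15 hours 4 minutes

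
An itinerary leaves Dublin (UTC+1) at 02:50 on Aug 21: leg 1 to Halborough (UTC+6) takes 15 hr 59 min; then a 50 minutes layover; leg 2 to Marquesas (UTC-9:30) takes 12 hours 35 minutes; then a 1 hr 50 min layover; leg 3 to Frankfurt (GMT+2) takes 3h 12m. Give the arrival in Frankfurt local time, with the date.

Convert departure to UTC: 02:50 − 1:00 = 01:50 UTC on Aug 21.
Add 15 hours and 59 minutes leg 1 → 17:49 UTC.
Add 50 minutes layover in Halborough → 18:39 UTC.
Add 12 hours and 35 minutes leg 2 → 07:14 UTC (Aug 22).
Add 1 hour and 50 minutes layover in Marquesas → 09:04 UTC.
Add 3 hours and 12 minutes leg 3 → 12:16 UTC.
Frankfurt is UTC+2:00, so local arrival = 12:16 + 2:00 = 14:16 on Aug 22.

14:16 on August 22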